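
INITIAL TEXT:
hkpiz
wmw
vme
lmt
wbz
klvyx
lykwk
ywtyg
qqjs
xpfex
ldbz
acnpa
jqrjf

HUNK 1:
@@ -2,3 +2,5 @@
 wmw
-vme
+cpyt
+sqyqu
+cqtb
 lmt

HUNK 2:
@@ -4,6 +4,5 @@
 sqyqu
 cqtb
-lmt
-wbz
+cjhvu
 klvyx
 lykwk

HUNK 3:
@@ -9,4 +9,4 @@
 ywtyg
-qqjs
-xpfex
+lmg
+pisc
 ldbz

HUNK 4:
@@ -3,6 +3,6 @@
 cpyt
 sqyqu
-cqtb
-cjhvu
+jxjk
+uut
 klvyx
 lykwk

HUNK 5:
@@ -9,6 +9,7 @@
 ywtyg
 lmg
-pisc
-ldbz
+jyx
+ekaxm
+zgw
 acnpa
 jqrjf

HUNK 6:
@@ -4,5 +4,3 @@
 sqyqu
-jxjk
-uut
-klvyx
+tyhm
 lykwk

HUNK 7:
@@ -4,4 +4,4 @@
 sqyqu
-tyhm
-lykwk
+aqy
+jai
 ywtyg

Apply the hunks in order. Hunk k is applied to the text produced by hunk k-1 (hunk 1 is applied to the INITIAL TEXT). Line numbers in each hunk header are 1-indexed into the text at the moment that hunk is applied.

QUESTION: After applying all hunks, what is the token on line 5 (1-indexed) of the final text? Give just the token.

Hunk 1: at line 2 remove [vme] add [cpyt,sqyqu,cqtb] -> 15 lines: hkpiz wmw cpyt sqyqu cqtb lmt wbz klvyx lykwk ywtyg qqjs xpfex ldbz acnpa jqrjf
Hunk 2: at line 4 remove [lmt,wbz] add [cjhvu] -> 14 lines: hkpiz wmw cpyt sqyqu cqtb cjhvu klvyx lykwk ywtyg qqjs xpfex ldbz acnpa jqrjf
Hunk 3: at line 9 remove [qqjs,xpfex] add [lmg,pisc] -> 14 lines: hkpiz wmw cpyt sqyqu cqtb cjhvu klvyx lykwk ywtyg lmg pisc ldbz acnpa jqrjf
Hunk 4: at line 3 remove [cqtb,cjhvu] add [jxjk,uut] -> 14 lines: hkpiz wmw cpyt sqyqu jxjk uut klvyx lykwk ywtyg lmg pisc ldbz acnpa jqrjf
Hunk 5: at line 9 remove [pisc,ldbz] add [jyx,ekaxm,zgw] -> 15 lines: hkpiz wmw cpyt sqyqu jxjk uut klvyx lykwk ywtyg lmg jyx ekaxm zgw acnpa jqrjf
Hunk 6: at line 4 remove [jxjk,uut,klvyx] add [tyhm] -> 13 lines: hkpiz wmw cpyt sqyqu tyhm lykwk ywtyg lmg jyx ekaxm zgw acnpa jqrjf
Hunk 7: at line 4 remove [tyhm,lykwk] add [aqy,jai] -> 13 lines: hkpiz wmw cpyt sqyqu aqy jai ywtyg lmg jyx ekaxm zgw acnpa jqrjf
Final line 5: aqy

Answer: aqy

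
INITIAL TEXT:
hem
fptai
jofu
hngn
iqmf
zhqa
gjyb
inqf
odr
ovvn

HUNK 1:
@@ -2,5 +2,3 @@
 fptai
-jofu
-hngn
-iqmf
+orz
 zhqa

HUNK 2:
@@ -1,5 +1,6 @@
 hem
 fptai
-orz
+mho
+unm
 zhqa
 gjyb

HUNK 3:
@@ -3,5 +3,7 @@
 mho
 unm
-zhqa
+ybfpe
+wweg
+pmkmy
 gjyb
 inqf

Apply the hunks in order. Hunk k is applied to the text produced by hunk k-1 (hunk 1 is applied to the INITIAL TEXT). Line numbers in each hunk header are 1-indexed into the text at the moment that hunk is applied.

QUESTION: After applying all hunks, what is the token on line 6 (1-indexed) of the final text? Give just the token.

Answer: wweg

Derivation:
Hunk 1: at line 2 remove [jofu,hngn,iqmf] add [orz] -> 8 lines: hem fptai orz zhqa gjyb inqf odr ovvn
Hunk 2: at line 1 remove [orz] add [mho,unm] -> 9 lines: hem fptai mho unm zhqa gjyb inqf odr ovvn
Hunk 3: at line 3 remove [zhqa] add [ybfpe,wweg,pmkmy] -> 11 lines: hem fptai mho unm ybfpe wweg pmkmy gjyb inqf odr ovvn
Final line 6: wweg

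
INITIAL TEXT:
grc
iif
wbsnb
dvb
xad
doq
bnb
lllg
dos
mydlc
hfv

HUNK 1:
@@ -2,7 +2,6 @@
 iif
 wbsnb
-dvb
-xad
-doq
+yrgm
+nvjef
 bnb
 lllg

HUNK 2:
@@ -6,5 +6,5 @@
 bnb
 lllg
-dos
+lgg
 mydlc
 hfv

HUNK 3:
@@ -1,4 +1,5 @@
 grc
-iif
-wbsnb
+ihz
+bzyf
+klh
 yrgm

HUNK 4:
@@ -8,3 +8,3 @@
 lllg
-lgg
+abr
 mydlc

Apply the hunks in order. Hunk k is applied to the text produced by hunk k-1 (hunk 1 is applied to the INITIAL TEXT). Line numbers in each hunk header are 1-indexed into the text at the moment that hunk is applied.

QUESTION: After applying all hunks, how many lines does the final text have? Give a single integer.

Hunk 1: at line 2 remove [dvb,xad,doq] add [yrgm,nvjef] -> 10 lines: grc iif wbsnb yrgm nvjef bnb lllg dos mydlc hfv
Hunk 2: at line 6 remove [dos] add [lgg] -> 10 lines: grc iif wbsnb yrgm nvjef bnb lllg lgg mydlc hfv
Hunk 3: at line 1 remove [iif,wbsnb] add [ihz,bzyf,klh] -> 11 lines: grc ihz bzyf klh yrgm nvjef bnb lllg lgg mydlc hfv
Hunk 4: at line 8 remove [lgg] add [abr] -> 11 lines: grc ihz bzyf klh yrgm nvjef bnb lllg abr mydlc hfv
Final line count: 11

Answer: 11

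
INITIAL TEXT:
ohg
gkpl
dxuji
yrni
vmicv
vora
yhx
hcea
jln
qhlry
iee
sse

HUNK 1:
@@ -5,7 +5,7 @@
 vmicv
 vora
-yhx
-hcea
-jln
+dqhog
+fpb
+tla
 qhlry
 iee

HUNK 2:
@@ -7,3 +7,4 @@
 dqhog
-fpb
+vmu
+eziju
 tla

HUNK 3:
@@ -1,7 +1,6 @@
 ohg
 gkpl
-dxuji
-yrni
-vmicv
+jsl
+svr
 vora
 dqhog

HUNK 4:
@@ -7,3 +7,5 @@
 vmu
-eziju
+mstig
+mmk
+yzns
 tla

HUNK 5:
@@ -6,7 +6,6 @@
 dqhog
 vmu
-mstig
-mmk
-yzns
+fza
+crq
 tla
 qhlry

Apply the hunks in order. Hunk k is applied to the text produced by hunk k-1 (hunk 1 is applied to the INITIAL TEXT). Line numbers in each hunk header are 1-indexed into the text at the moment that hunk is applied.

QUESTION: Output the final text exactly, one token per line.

Answer: ohg
gkpl
jsl
svr
vora
dqhog
vmu
fza
crq
tla
qhlry
iee
sse

Derivation:
Hunk 1: at line 5 remove [yhx,hcea,jln] add [dqhog,fpb,tla] -> 12 lines: ohg gkpl dxuji yrni vmicv vora dqhog fpb tla qhlry iee sse
Hunk 2: at line 7 remove [fpb] add [vmu,eziju] -> 13 lines: ohg gkpl dxuji yrni vmicv vora dqhog vmu eziju tla qhlry iee sse
Hunk 3: at line 1 remove [dxuji,yrni,vmicv] add [jsl,svr] -> 12 lines: ohg gkpl jsl svr vora dqhog vmu eziju tla qhlry iee sse
Hunk 4: at line 7 remove [eziju] add [mstig,mmk,yzns] -> 14 lines: ohg gkpl jsl svr vora dqhog vmu mstig mmk yzns tla qhlry iee sse
Hunk 5: at line 6 remove [mstig,mmk,yzns] add [fza,crq] -> 13 lines: ohg gkpl jsl svr vora dqhog vmu fza crq tla qhlry iee sse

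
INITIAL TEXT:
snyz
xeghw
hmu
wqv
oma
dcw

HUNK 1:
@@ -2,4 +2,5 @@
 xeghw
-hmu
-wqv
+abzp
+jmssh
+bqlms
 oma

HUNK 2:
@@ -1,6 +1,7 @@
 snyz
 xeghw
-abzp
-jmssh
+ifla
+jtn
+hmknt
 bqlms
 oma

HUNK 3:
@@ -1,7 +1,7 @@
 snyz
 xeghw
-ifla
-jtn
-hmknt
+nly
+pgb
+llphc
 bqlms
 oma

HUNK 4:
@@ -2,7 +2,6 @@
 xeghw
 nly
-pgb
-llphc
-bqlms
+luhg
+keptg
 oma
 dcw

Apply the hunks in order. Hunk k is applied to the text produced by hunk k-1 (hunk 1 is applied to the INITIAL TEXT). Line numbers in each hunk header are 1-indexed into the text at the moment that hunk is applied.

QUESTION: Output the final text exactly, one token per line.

Answer: snyz
xeghw
nly
luhg
keptg
oma
dcw

Derivation:
Hunk 1: at line 2 remove [hmu,wqv] add [abzp,jmssh,bqlms] -> 7 lines: snyz xeghw abzp jmssh bqlms oma dcw
Hunk 2: at line 1 remove [abzp,jmssh] add [ifla,jtn,hmknt] -> 8 lines: snyz xeghw ifla jtn hmknt bqlms oma dcw
Hunk 3: at line 1 remove [ifla,jtn,hmknt] add [nly,pgb,llphc] -> 8 lines: snyz xeghw nly pgb llphc bqlms oma dcw
Hunk 4: at line 2 remove [pgb,llphc,bqlms] add [luhg,keptg] -> 7 lines: snyz xeghw nly luhg keptg oma dcw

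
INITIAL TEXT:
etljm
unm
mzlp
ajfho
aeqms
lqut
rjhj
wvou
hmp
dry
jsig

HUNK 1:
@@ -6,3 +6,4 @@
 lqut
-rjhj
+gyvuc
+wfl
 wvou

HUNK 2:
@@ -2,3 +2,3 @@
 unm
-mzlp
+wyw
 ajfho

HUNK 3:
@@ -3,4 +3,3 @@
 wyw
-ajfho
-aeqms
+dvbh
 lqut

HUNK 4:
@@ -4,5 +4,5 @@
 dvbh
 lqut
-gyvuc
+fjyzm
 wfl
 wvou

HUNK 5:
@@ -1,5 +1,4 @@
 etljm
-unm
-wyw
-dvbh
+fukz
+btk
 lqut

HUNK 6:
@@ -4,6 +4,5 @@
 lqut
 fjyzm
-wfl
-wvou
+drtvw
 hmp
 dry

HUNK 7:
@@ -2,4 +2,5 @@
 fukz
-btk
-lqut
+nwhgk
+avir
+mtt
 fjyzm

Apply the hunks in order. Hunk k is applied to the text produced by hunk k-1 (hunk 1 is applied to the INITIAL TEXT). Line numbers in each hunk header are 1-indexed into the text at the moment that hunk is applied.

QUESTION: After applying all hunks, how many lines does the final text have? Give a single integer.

Answer: 10

Derivation:
Hunk 1: at line 6 remove [rjhj] add [gyvuc,wfl] -> 12 lines: etljm unm mzlp ajfho aeqms lqut gyvuc wfl wvou hmp dry jsig
Hunk 2: at line 2 remove [mzlp] add [wyw] -> 12 lines: etljm unm wyw ajfho aeqms lqut gyvuc wfl wvou hmp dry jsig
Hunk 3: at line 3 remove [ajfho,aeqms] add [dvbh] -> 11 lines: etljm unm wyw dvbh lqut gyvuc wfl wvou hmp dry jsig
Hunk 4: at line 4 remove [gyvuc] add [fjyzm] -> 11 lines: etljm unm wyw dvbh lqut fjyzm wfl wvou hmp dry jsig
Hunk 5: at line 1 remove [unm,wyw,dvbh] add [fukz,btk] -> 10 lines: etljm fukz btk lqut fjyzm wfl wvou hmp dry jsig
Hunk 6: at line 4 remove [wfl,wvou] add [drtvw] -> 9 lines: etljm fukz btk lqut fjyzm drtvw hmp dry jsig
Hunk 7: at line 2 remove [btk,lqut] add [nwhgk,avir,mtt] -> 10 lines: etljm fukz nwhgk avir mtt fjyzm drtvw hmp dry jsig
Final line count: 10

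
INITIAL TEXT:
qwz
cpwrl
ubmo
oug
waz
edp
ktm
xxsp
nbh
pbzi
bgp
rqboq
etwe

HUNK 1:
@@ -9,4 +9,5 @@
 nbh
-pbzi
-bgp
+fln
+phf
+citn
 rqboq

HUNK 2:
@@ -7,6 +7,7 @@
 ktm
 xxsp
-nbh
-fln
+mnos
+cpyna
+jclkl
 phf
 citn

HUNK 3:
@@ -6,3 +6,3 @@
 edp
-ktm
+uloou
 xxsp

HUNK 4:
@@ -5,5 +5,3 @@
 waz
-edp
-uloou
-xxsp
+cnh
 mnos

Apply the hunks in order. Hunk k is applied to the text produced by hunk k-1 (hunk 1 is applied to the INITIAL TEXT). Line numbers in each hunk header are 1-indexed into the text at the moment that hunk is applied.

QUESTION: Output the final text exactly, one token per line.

Answer: qwz
cpwrl
ubmo
oug
waz
cnh
mnos
cpyna
jclkl
phf
citn
rqboq
etwe

Derivation:
Hunk 1: at line 9 remove [pbzi,bgp] add [fln,phf,citn] -> 14 lines: qwz cpwrl ubmo oug waz edp ktm xxsp nbh fln phf citn rqboq etwe
Hunk 2: at line 7 remove [nbh,fln] add [mnos,cpyna,jclkl] -> 15 lines: qwz cpwrl ubmo oug waz edp ktm xxsp mnos cpyna jclkl phf citn rqboq etwe
Hunk 3: at line 6 remove [ktm] add [uloou] -> 15 lines: qwz cpwrl ubmo oug waz edp uloou xxsp mnos cpyna jclkl phf citn rqboq etwe
Hunk 4: at line 5 remove [edp,uloou,xxsp] add [cnh] -> 13 lines: qwz cpwrl ubmo oug waz cnh mnos cpyna jclkl phf citn rqboq etwe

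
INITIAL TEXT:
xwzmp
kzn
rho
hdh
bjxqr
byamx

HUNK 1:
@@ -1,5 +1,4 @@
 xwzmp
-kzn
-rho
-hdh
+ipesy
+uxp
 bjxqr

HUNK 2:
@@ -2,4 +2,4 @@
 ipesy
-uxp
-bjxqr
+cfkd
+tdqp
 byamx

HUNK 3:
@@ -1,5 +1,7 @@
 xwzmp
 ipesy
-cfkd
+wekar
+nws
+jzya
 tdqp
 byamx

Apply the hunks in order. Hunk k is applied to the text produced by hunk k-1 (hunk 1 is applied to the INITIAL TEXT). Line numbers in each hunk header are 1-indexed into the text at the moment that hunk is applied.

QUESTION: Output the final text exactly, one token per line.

Answer: xwzmp
ipesy
wekar
nws
jzya
tdqp
byamx

Derivation:
Hunk 1: at line 1 remove [kzn,rho,hdh] add [ipesy,uxp] -> 5 lines: xwzmp ipesy uxp bjxqr byamx
Hunk 2: at line 2 remove [uxp,bjxqr] add [cfkd,tdqp] -> 5 lines: xwzmp ipesy cfkd tdqp byamx
Hunk 3: at line 1 remove [cfkd] add [wekar,nws,jzya] -> 7 lines: xwzmp ipesy wekar nws jzya tdqp byamx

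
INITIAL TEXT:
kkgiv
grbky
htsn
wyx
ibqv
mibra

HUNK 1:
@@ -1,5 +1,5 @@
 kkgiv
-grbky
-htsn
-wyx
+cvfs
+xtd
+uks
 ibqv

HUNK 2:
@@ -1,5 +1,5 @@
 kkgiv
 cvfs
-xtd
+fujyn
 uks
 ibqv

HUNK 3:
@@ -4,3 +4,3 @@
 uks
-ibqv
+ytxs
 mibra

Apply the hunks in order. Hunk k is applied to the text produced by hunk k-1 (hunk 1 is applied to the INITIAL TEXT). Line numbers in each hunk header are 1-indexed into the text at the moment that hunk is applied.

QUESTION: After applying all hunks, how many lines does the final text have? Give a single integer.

Answer: 6

Derivation:
Hunk 1: at line 1 remove [grbky,htsn,wyx] add [cvfs,xtd,uks] -> 6 lines: kkgiv cvfs xtd uks ibqv mibra
Hunk 2: at line 1 remove [xtd] add [fujyn] -> 6 lines: kkgiv cvfs fujyn uks ibqv mibra
Hunk 3: at line 4 remove [ibqv] add [ytxs] -> 6 lines: kkgiv cvfs fujyn uks ytxs mibra
Final line count: 6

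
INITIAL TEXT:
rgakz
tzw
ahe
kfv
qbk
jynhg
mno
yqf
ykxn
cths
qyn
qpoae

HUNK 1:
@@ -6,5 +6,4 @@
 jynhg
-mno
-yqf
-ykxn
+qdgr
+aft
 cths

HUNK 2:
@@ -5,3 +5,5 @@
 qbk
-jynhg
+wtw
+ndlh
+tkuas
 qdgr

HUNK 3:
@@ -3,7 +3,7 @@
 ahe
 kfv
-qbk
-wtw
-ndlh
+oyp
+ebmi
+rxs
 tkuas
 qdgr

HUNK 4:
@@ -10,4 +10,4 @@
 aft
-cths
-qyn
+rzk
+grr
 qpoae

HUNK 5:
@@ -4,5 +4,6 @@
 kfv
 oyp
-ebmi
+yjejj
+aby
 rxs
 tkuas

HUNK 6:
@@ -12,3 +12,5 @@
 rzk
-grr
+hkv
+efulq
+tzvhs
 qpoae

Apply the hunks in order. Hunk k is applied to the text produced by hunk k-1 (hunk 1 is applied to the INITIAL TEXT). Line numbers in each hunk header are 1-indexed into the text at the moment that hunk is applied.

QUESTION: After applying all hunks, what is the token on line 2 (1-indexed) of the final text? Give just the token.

Hunk 1: at line 6 remove [mno,yqf,ykxn] add [qdgr,aft] -> 11 lines: rgakz tzw ahe kfv qbk jynhg qdgr aft cths qyn qpoae
Hunk 2: at line 5 remove [jynhg] add [wtw,ndlh,tkuas] -> 13 lines: rgakz tzw ahe kfv qbk wtw ndlh tkuas qdgr aft cths qyn qpoae
Hunk 3: at line 3 remove [qbk,wtw,ndlh] add [oyp,ebmi,rxs] -> 13 lines: rgakz tzw ahe kfv oyp ebmi rxs tkuas qdgr aft cths qyn qpoae
Hunk 4: at line 10 remove [cths,qyn] add [rzk,grr] -> 13 lines: rgakz tzw ahe kfv oyp ebmi rxs tkuas qdgr aft rzk grr qpoae
Hunk 5: at line 4 remove [ebmi] add [yjejj,aby] -> 14 lines: rgakz tzw ahe kfv oyp yjejj aby rxs tkuas qdgr aft rzk grr qpoae
Hunk 6: at line 12 remove [grr] add [hkv,efulq,tzvhs] -> 16 lines: rgakz tzw ahe kfv oyp yjejj aby rxs tkuas qdgr aft rzk hkv efulq tzvhs qpoae
Final line 2: tzw

Answer: tzw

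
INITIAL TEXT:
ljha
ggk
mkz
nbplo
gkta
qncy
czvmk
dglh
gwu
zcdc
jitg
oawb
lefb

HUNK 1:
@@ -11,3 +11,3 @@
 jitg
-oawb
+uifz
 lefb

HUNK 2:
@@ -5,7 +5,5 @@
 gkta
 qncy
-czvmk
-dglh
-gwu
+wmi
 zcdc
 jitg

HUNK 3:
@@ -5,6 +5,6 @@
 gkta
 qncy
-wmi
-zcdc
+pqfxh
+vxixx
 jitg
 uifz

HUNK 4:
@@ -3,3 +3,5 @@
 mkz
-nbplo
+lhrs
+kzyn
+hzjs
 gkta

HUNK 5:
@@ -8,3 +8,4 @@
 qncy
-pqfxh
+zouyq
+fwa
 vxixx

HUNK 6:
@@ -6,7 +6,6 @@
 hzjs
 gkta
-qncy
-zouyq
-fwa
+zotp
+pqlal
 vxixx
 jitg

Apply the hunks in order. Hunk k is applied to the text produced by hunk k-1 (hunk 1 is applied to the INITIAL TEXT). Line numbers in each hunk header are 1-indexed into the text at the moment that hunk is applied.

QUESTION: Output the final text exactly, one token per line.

Hunk 1: at line 11 remove [oawb] add [uifz] -> 13 lines: ljha ggk mkz nbplo gkta qncy czvmk dglh gwu zcdc jitg uifz lefb
Hunk 2: at line 5 remove [czvmk,dglh,gwu] add [wmi] -> 11 lines: ljha ggk mkz nbplo gkta qncy wmi zcdc jitg uifz lefb
Hunk 3: at line 5 remove [wmi,zcdc] add [pqfxh,vxixx] -> 11 lines: ljha ggk mkz nbplo gkta qncy pqfxh vxixx jitg uifz lefb
Hunk 4: at line 3 remove [nbplo] add [lhrs,kzyn,hzjs] -> 13 lines: ljha ggk mkz lhrs kzyn hzjs gkta qncy pqfxh vxixx jitg uifz lefb
Hunk 5: at line 8 remove [pqfxh] add [zouyq,fwa] -> 14 lines: ljha ggk mkz lhrs kzyn hzjs gkta qncy zouyq fwa vxixx jitg uifz lefb
Hunk 6: at line 6 remove [qncy,zouyq,fwa] add [zotp,pqlal] -> 13 lines: ljha ggk mkz lhrs kzyn hzjs gkta zotp pqlal vxixx jitg uifz lefb

Answer: ljha
ggk
mkz
lhrs
kzyn
hzjs
gkta
zotp
pqlal
vxixx
jitg
uifz
lefb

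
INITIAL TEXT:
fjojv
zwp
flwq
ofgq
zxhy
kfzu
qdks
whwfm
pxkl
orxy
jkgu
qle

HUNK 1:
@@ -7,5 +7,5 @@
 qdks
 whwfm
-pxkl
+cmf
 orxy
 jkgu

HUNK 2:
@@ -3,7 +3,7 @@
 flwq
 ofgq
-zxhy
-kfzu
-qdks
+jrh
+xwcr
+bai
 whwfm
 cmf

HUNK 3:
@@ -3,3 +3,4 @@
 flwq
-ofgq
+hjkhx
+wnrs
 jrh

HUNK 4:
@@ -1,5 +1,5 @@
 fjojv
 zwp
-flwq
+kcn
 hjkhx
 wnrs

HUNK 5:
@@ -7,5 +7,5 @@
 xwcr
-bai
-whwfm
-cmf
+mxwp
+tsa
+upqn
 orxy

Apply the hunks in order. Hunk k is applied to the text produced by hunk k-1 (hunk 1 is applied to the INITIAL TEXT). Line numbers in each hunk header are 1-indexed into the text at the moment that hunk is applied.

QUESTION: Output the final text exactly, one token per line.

Hunk 1: at line 7 remove [pxkl] add [cmf] -> 12 lines: fjojv zwp flwq ofgq zxhy kfzu qdks whwfm cmf orxy jkgu qle
Hunk 2: at line 3 remove [zxhy,kfzu,qdks] add [jrh,xwcr,bai] -> 12 lines: fjojv zwp flwq ofgq jrh xwcr bai whwfm cmf orxy jkgu qle
Hunk 3: at line 3 remove [ofgq] add [hjkhx,wnrs] -> 13 lines: fjojv zwp flwq hjkhx wnrs jrh xwcr bai whwfm cmf orxy jkgu qle
Hunk 4: at line 1 remove [flwq] add [kcn] -> 13 lines: fjojv zwp kcn hjkhx wnrs jrh xwcr bai whwfm cmf orxy jkgu qle
Hunk 5: at line 7 remove [bai,whwfm,cmf] add [mxwp,tsa,upqn] -> 13 lines: fjojv zwp kcn hjkhx wnrs jrh xwcr mxwp tsa upqn orxy jkgu qle

Answer: fjojv
zwp
kcn
hjkhx
wnrs
jrh
xwcr
mxwp
tsa
upqn
orxy
jkgu
qle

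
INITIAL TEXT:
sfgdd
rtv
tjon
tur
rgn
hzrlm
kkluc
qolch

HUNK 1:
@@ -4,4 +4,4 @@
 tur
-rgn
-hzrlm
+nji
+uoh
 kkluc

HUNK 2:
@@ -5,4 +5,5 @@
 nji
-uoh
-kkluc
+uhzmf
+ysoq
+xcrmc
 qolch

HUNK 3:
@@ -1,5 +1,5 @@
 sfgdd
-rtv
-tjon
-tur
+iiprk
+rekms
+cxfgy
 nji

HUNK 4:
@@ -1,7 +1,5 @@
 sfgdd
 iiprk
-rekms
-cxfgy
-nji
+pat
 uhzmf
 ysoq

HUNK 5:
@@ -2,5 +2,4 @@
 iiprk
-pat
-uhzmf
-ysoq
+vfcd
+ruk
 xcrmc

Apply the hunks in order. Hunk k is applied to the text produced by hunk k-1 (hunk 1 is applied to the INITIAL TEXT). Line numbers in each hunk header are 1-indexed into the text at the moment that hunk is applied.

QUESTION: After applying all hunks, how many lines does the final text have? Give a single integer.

Hunk 1: at line 4 remove [rgn,hzrlm] add [nji,uoh] -> 8 lines: sfgdd rtv tjon tur nji uoh kkluc qolch
Hunk 2: at line 5 remove [uoh,kkluc] add [uhzmf,ysoq,xcrmc] -> 9 lines: sfgdd rtv tjon tur nji uhzmf ysoq xcrmc qolch
Hunk 3: at line 1 remove [rtv,tjon,tur] add [iiprk,rekms,cxfgy] -> 9 lines: sfgdd iiprk rekms cxfgy nji uhzmf ysoq xcrmc qolch
Hunk 4: at line 1 remove [rekms,cxfgy,nji] add [pat] -> 7 lines: sfgdd iiprk pat uhzmf ysoq xcrmc qolch
Hunk 5: at line 2 remove [pat,uhzmf,ysoq] add [vfcd,ruk] -> 6 lines: sfgdd iiprk vfcd ruk xcrmc qolch
Final line count: 6

Answer: 6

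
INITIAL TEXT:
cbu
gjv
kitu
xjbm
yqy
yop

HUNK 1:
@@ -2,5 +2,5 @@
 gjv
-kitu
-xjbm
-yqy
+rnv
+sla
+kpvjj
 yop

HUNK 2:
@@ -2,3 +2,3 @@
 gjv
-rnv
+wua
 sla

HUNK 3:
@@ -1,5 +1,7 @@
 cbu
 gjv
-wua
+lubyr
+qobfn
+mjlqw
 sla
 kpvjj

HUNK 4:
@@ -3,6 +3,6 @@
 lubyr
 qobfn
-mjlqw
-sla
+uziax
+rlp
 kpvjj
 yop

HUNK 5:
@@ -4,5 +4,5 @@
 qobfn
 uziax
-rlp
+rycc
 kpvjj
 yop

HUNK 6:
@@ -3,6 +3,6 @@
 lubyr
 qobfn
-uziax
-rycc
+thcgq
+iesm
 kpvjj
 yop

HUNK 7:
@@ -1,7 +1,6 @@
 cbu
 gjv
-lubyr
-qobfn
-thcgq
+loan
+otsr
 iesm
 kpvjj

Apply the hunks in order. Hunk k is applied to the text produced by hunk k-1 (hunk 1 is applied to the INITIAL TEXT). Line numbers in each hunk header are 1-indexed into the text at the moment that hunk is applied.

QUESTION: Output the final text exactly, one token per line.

Answer: cbu
gjv
loan
otsr
iesm
kpvjj
yop

Derivation:
Hunk 1: at line 2 remove [kitu,xjbm,yqy] add [rnv,sla,kpvjj] -> 6 lines: cbu gjv rnv sla kpvjj yop
Hunk 2: at line 2 remove [rnv] add [wua] -> 6 lines: cbu gjv wua sla kpvjj yop
Hunk 3: at line 1 remove [wua] add [lubyr,qobfn,mjlqw] -> 8 lines: cbu gjv lubyr qobfn mjlqw sla kpvjj yop
Hunk 4: at line 3 remove [mjlqw,sla] add [uziax,rlp] -> 8 lines: cbu gjv lubyr qobfn uziax rlp kpvjj yop
Hunk 5: at line 4 remove [rlp] add [rycc] -> 8 lines: cbu gjv lubyr qobfn uziax rycc kpvjj yop
Hunk 6: at line 3 remove [uziax,rycc] add [thcgq,iesm] -> 8 lines: cbu gjv lubyr qobfn thcgq iesm kpvjj yop
Hunk 7: at line 1 remove [lubyr,qobfn,thcgq] add [loan,otsr] -> 7 lines: cbu gjv loan otsr iesm kpvjj yop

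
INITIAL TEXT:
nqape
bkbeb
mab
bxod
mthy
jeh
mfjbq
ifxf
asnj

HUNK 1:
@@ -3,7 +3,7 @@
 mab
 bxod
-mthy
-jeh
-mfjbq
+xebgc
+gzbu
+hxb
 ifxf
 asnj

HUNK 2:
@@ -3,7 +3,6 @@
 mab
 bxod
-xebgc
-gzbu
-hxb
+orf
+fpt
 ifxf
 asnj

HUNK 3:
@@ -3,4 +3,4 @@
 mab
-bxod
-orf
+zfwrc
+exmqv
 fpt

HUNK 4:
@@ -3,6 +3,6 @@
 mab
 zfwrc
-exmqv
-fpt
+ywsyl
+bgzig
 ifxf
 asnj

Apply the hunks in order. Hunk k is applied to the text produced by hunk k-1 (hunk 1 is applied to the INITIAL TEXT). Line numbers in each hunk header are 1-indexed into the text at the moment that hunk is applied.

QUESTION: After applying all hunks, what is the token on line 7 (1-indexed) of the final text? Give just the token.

Answer: ifxf

Derivation:
Hunk 1: at line 3 remove [mthy,jeh,mfjbq] add [xebgc,gzbu,hxb] -> 9 lines: nqape bkbeb mab bxod xebgc gzbu hxb ifxf asnj
Hunk 2: at line 3 remove [xebgc,gzbu,hxb] add [orf,fpt] -> 8 lines: nqape bkbeb mab bxod orf fpt ifxf asnj
Hunk 3: at line 3 remove [bxod,orf] add [zfwrc,exmqv] -> 8 lines: nqape bkbeb mab zfwrc exmqv fpt ifxf asnj
Hunk 4: at line 3 remove [exmqv,fpt] add [ywsyl,bgzig] -> 8 lines: nqape bkbeb mab zfwrc ywsyl bgzig ifxf asnj
Final line 7: ifxf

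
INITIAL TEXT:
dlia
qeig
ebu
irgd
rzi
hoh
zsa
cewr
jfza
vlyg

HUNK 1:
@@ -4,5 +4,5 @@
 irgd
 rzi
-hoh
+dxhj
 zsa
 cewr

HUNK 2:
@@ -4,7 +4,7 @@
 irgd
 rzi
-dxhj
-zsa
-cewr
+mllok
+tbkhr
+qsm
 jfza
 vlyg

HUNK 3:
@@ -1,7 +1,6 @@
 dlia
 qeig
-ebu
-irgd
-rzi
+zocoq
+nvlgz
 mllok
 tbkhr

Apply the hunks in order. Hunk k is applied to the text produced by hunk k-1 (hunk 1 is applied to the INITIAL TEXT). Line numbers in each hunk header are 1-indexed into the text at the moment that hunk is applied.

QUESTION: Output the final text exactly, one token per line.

Answer: dlia
qeig
zocoq
nvlgz
mllok
tbkhr
qsm
jfza
vlyg

Derivation:
Hunk 1: at line 4 remove [hoh] add [dxhj] -> 10 lines: dlia qeig ebu irgd rzi dxhj zsa cewr jfza vlyg
Hunk 2: at line 4 remove [dxhj,zsa,cewr] add [mllok,tbkhr,qsm] -> 10 lines: dlia qeig ebu irgd rzi mllok tbkhr qsm jfza vlyg
Hunk 3: at line 1 remove [ebu,irgd,rzi] add [zocoq,nvlgz] -> 9 lines: dlia qeig zocoq nvlgz mllok tbkhr qsm jfza vlyg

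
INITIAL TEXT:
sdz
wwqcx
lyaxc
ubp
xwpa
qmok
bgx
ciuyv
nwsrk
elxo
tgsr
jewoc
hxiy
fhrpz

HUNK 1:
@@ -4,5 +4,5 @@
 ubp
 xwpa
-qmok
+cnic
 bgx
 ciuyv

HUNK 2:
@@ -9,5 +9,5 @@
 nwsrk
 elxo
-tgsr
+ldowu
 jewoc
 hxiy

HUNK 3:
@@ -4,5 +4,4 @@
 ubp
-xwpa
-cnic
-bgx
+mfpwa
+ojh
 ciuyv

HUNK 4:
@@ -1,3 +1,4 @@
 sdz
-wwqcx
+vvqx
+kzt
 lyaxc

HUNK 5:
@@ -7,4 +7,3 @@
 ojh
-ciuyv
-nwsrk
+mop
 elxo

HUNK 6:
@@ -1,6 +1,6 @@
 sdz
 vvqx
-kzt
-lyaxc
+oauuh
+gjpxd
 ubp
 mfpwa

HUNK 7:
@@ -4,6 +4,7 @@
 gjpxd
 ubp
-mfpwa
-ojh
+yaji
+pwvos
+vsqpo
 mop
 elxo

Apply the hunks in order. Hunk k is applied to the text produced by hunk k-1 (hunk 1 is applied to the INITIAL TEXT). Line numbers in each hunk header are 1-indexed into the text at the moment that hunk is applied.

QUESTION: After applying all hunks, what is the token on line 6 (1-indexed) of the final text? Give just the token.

Hunk 1: at line 4 remove [qmok] add [cnic] -> 14 lines: sdz wwqcx lyaxc ubp xwpa cnic bgx ciuyv nwsrk elxo tgsr jewoc hxiy fhrpz
Hunk 2: at line 9 remove [tgsr] add [ldowu] -> 14 lines: sdz wwqcx lyaxc ubp xwpa cnic bgx ciuyv nwsrk elxo ldowu jewoc hxiy fhrpz
Hunk 3: at line 4 remove [xwpa,cnic,bgx] add [mfpwa,ojh] -> 13 lines: sdz wwqcx lyaxc ubp mfpwa ojh ciuyv nwsrk elxo ldowu jewoc hxiy fhrpz
Hunk 4: at line 1 remove [wwqcx] add [vvqx,kzt] -> 14 lines: sdz vvqx kzt lyaxc ubp mfpwa ojh ciuyv nwsrk elxo ldowu jewoc hxiy fhrpz
Hunk 5: at line 7 remove [ciuyv,nwsrk] add [mop] -> 13 lines: sdz vvqx kzt lyaxc ubp mfpwa ojh mop elxo ldowu jewoc hxiy fhrpz
Hunk 6: at line 1 remove [kzt,lyaxc] add [oauuh,gjpxd] -> 13 lines: sdz vvqx oauuh gjpxd ubp mfpwa ojh mop elxo ldowu jewoc hxiy fhrpz
Hunk 7: at line 4 remove [mfpwa,ojh] add [yaji,pwvos,vsqpo] -> 14 lines: sdz vvqx oauuh gjpxd ubp yaji pwvos vsqpo mop elxo ldowu jewoc hxiy fhrpz
Final line 6: yaji

Answer: yaji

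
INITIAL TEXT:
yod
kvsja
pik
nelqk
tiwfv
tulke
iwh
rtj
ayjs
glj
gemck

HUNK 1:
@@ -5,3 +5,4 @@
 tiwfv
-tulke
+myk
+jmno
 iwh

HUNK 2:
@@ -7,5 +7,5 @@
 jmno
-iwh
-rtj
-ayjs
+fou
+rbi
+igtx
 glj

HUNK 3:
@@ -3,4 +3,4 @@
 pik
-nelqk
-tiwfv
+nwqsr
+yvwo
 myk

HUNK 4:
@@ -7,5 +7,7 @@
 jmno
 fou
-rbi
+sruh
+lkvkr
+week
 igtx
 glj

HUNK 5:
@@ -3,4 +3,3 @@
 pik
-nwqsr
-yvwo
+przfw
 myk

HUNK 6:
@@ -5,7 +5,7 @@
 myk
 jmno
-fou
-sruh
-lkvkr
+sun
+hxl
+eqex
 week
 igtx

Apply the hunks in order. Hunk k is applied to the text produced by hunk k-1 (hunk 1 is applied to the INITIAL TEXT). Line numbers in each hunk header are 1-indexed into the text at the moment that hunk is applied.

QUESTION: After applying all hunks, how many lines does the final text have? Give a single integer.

Answer: 13

Derivation:
Hunk 1: at line 5 remove [tulke] add [myk,jmno] -> 12 lines: yod kvsja pik nelqk tiwfv myk jmno iwh rtj ayjs glj gemck
Hunk 2: at line 7 remove [iwh,rtj,ayjs] add [fou,rbi,igtx] -> 12 lines: yod kvsja pik nelqk tiwfv myk jmno fou rbi igtx glj gemck
Hunk 3: at line 3 remove [nelqk,tiwfv] add [nwqsr,yvwo] -> 12 lines: yod kvsja pik nwqsr yvwo myk jmno fou rbi igtx glj gemck
Hunk 4: at line 7 remove [rbi] add [sruh,lkvkr,week] -> 14 lines: yod kvsja pik nwqsr yvwo myk jmno fou sruh lkvkr week igtx glj gemck
Hunk 5: at line 3 remove [nwqsr,yvwo] add [przfw] -> 13 lines: yod kvsja pik przfw myk jmno fou sruh lkvkr week igtx glj gemck
Hunk 6: at line 5 remove [fou,sruh,lkvkr] add [sun,hxl,eqex] -> 13 lines: yod kvsja pik przfw myk jmno sun hxl eqex week igtx glj gemck
Final line count: 13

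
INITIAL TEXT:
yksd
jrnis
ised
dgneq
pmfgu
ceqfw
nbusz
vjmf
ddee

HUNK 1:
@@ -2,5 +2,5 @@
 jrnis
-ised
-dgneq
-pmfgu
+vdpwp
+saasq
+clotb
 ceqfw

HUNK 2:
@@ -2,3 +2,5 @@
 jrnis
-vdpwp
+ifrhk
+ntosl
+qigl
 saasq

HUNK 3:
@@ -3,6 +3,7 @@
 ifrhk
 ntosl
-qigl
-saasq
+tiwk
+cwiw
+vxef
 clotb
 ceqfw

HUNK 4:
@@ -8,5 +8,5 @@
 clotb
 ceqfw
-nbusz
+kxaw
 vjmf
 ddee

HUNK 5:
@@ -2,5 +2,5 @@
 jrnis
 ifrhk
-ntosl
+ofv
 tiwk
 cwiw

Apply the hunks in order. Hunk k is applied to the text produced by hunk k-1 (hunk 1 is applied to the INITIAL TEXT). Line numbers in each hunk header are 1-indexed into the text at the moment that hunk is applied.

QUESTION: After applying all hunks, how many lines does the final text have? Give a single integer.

Answer: 12

Derivation:
Hunk 1: at line 2 remove [ised,dgneq,pmfgu] add [vdpwp,saasq,clotb] -> 9 lines: yksd jrnis vdpwp saasq clotb ceqfw nbusz vjmf ddee
Hunk 2: at line 2 remove [vdpwp] add [ifrhk,ntosl,qigl] -> 11 lines: yksd jrnis ifrhk ntosl qigl saasq clotb ceqfw nbusz vjmf ddee
Hunk 3: at line 3 remove [qigl,saasq] add [tiwk,cwiw,vxef] -> 12 lines: yksd jrnis ifrhk ntosl tiwk cwiw vxef clotb ceqfw nbusz vjmf ddee
Hunk 4: at line 8 remove [nbusz] add [kxaw] -> 12 lines: yksd jrnis ifrhk ntosl tiwk cwiw vxef clotb ceqfw kxaw vjmf ddee
Hunk 5: at line 2 remove [ntosl] add [ofv] -> 12 lines: yksd jrnis ifrhk ofv tiwk cwiw vxef clotb ceqfw kxaw vjmf ddee
Final line count: 12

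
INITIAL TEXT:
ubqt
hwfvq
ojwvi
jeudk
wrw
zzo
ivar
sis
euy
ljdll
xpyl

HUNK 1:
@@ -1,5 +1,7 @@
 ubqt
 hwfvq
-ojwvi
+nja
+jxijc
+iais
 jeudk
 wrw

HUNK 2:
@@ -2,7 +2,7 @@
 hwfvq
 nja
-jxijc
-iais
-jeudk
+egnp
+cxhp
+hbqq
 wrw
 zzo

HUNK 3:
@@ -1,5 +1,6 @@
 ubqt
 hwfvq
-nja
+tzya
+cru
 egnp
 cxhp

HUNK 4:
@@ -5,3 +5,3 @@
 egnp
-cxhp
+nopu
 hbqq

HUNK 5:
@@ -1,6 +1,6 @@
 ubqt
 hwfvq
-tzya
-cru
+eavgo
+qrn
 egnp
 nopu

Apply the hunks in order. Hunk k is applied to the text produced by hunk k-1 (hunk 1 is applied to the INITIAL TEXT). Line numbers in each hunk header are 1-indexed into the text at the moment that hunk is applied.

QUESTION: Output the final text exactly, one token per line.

Hunk 1: at line 1 remove [ojwvi] add [nja,jxijc,iais] -> 13 lines: ubqt hwfvq nja jxijc iais jeudk wrw zzo ivar sis euy ljdll xpyl
Hunk 2: at line 2 remove [jxijc,iais,jeudk] add [egnp,cxhp,hbqq] -> 13 lines: ubqt hwfvq nja egnp cxhp hbqq wrw zzo ivar sis euy ljdll xpyl
Hunk 3: at line 1 remove [nja] add [tzya,cru] -> 14 lines: ubqt hwfvq tzya cru egnp cxhp hbqq wrw zzo ivar sis euy ljdll xpyl
Hunk 4: at line 5 remove [cxhp] add [nopu] -> 14 lines: ubqt hwfvq tzya cru egnp nopu hbqq wrw zzo ivar sis euy ljdll xpyl
Hunk 5: at line 1 remove [tzya,cru] add [eavgo,qrn] -> 14 lines: ubqt hwfvq eavgo qrn egnp nopu hbqq wrw zzo ivar sis euy ljdll xpyl

Answer: ubqt
hwfvq
eavgo
qrn
egnp
nopu
hbqq
wrw
zzo
ivar
sis
euy
ljdll
xpyl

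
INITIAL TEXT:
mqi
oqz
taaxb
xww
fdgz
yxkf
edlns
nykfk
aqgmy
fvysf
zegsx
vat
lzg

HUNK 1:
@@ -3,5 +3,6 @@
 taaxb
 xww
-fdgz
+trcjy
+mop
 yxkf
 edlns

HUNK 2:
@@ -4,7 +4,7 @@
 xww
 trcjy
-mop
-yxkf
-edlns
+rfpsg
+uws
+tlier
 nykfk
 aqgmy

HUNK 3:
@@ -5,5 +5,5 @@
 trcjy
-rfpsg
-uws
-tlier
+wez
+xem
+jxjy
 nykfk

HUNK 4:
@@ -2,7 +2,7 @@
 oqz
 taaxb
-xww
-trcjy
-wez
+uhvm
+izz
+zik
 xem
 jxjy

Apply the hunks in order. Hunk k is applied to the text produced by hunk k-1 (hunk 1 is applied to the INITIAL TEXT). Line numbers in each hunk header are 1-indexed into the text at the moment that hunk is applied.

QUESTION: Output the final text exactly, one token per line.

Answer: mqi
oqz
taaxb
uhvm
izz
zik
xem
jxjy
nykfk
aqgmy
fvysf
zegsx
vat
lzg

Derivation:
Hunk 1: at line 3 remove [fdgz] add [trcjy,mop] -> 14 lines: mqi oqz taaxb xww trcjy mop yxkf edlns nykfk aqgmy fvysf zegsx vat lzg
Hunk 2: at line 4 remove [mop,yxkf,edlns] add [rfpsg,uws,tlier] -> 14 lines: mqi oqz taaxb xww trcjy rfpsg uws tlier nykfk aqgmy fvysf zegsx vat lzg
Hunk 3: at line 5 remove [rfpsg,uws,tlier] add [wez,xem,jxjy] -> 14 lines: mqi oqz taaxb xww trcjy wez xem jxjy nykfk aqgmy fvysf zegsx vat lzg
Hunk 4: at line 2 remove [xww,trcjy,wez] add [uhvm,izz,zik] -> 14 lines: mqi oqz taaxb uhvm izz zik xem jxjy nykfk aqgmy fvysf zegsx vat lzg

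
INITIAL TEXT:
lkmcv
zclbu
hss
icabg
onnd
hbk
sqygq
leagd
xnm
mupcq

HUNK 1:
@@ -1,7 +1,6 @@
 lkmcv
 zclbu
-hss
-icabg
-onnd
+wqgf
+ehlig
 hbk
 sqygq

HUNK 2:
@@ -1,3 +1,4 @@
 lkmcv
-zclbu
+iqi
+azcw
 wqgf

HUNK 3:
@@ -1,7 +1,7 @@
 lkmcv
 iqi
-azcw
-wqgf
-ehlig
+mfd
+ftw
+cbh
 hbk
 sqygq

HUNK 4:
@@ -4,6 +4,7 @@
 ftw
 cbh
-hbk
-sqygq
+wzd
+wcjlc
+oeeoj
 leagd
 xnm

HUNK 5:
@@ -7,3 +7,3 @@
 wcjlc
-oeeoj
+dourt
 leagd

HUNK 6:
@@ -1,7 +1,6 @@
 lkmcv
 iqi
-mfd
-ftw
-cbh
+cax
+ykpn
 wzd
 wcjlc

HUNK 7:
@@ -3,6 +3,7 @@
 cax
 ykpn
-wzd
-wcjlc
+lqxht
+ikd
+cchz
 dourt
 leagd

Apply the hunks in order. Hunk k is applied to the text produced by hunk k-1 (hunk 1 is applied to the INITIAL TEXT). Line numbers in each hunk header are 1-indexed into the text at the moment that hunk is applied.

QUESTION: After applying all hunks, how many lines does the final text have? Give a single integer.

Hunk 1: at line 1 remove [hss,icabg,onnd] add [wqgf,ehlig] -> 9 lines: lkmcv zclbu wqgf ehlig hbk sqygq leagd xnm mupcq
Hunk 2: at line 1 remove [zclbu] add [iqi,azcw] -> 10 lines: lkmcv iqi azcw wqgf ehlig hbk sqygq leagd xnm mupcq
Hunk 3: at line 1 remove [azcw,wqgf,ehlig] add [mfd,ftw,cbh] -> 10 lines: lkmcv iqi mfd ftw cbh hbk sqygq leagd xnm mupcq
Hunk 4: at line 4 remove [hbk,sqygq] add [wzd,wcjlc,oeeoj] -> 11 lines: lkmcv iqi mfd ftw cbh wzd wcjlc oeeoj leagd xnm mupcq
Hunk 5: at line 7 remove [oeeoj] add [dourt] -> 11 lines: lkmcv iqi mfd ftw cbh wzd wcjlc dourt leagd xnm mupcq
Hunk 6: at line 1 remove [mfd,ftw,cbh] add [cax,ykpn] -> 10 lines: lkmcv iqi cax ykpn wzd wcjlc dourt leagd xnm mupcq
Hunk 7: at line 3 remove [wzd,wcjlc] add [lqxht,ikd,cchz] -> 11 lines: lkmcv iqi cax ykpn lqxht ikd cchz dourt leagd xnm mupcq
Final line count: 11

Answer: 11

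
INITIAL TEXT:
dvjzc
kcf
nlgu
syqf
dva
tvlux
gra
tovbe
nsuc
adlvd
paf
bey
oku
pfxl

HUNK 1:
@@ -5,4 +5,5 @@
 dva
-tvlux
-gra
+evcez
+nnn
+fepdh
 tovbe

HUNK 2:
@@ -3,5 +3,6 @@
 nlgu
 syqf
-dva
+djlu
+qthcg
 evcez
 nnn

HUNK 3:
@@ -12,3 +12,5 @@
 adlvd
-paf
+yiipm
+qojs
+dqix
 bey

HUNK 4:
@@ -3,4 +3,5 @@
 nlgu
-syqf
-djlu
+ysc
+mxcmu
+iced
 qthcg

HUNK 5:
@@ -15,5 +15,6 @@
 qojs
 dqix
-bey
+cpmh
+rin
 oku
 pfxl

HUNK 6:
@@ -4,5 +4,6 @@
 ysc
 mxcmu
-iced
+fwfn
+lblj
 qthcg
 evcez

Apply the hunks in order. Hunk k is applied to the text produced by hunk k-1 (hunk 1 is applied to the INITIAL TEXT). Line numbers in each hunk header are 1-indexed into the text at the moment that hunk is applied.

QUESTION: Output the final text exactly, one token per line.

Hunk 1: at line 5 remove [tvlux,gra] add [evcez,nnn,fepdh] -> 15 lines: dvjzc kcf nlgu syqf dva evcez nnn fepdh tovbe nsuc adlvd paf bey oku pfxl
Hunk 2: at line 3 remove [dva] add [djlu,qthcg] -> 16 lines: dvjzc kcf nlgu syqf djlu qthcg evcez nnn fepdh tovbe nsuc adlvd paf bey oku pfxl
Hunk 3: at line 12 remove [paf] add [yiipm,qojs,dqix] -> 18 lines: dvjzc kcf nlgu syqf djlu qthcg evcez nnn fepdh tovbe nsuc adlvd yiipm qojs dqix bey oku pfxl
Hunk 4: at line 3 remove [syqf,djlu] add [ysc,mxcmu,iced] -> 19 lines: dvjzc kcf nlgu ysc mxcmu iced qthcg evcez nnn fepdh tovbe nsuc adlvd yiipm qojs dqix bey oku pfxl
Hunk 5: at line 15 remove [bey] add [cpmh,rin] -> 20 lines: dvjzc kcf nlgu ysc mxcmu iced qthcg evcez nnn fepdh tovbe nsuc adlvd yiipm qojs dqix cpmh rin oku pfxl
Hunk 6: at line 4 remove [iced] add [fwfn,lblj] -> 21 lines: dvjzc kcf nlgu ysc mxcmu fwfn lblj qthcg evcez nnn fepdh tovbe nsuc adlvd yiipm qojs dqix cpmh rin oku pfxl

Answer: dvjzc
kcf
nlgu
ysc
mxcmu
fwfn
lblj
qthcg
evcez
nnn
fepdh
tovbe
nsuc
adlvd
yiipm
qojs
dqix
cpmh
rin
oku
pfxl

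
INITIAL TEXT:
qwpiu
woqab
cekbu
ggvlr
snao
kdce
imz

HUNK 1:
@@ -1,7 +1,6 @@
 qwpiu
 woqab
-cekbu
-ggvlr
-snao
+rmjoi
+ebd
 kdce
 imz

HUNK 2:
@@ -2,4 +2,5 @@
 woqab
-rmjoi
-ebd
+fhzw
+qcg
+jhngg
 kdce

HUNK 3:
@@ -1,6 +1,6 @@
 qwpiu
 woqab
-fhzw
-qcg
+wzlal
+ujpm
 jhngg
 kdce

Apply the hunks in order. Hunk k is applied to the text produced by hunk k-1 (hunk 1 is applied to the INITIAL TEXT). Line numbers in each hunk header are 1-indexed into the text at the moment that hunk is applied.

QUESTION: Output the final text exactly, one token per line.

Answer: qwpiu
woqab
wzlal
ujpm
jhngg
kdce
imz

Derivation:
Hunk 1: at line 1 remove [cekbu,ggvlr,snao] add [rmjoi,ebd] -> 6 lines: qwpiu woqab rmjoi ebd kdce imz
Hunk 2: at line 2 remove [rmjoi,ebd] add [fhzw,qcg,jhngg] -> 7 lines: qwpiu woqab fhzw qcg jhngg kdce imz
Hunk 3: at line 1 remove [fhzw,qcg] add [wzlal,ujpm] -> 7 lines: qwpiu woqab wzlal ujpm jhngg kdce imz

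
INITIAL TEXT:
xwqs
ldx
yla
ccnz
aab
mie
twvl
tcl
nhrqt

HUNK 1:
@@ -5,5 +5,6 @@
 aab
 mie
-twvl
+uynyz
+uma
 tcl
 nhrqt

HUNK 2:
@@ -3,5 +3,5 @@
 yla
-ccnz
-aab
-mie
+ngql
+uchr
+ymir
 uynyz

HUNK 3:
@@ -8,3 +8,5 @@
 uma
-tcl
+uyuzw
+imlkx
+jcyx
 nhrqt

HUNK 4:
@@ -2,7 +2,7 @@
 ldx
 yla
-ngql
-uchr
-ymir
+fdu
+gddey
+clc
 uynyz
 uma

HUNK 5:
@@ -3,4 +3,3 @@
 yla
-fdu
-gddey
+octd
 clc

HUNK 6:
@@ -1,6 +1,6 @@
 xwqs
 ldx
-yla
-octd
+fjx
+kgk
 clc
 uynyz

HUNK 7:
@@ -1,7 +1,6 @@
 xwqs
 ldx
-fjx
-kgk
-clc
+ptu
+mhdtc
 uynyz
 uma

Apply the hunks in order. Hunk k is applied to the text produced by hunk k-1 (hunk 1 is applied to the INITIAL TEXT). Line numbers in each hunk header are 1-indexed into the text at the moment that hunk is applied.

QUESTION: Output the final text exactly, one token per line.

Hunk 1: at line 5 remove [twvl] add [uynyz,uma] -> 10 lines: xwqs ldx yla ccnz aab mie uynyz uma tcl nhrqt
Hunk 2: at line 3 remove [ccnz,aab,mie] add [ngql,uchr,ymir] -> 10 lines: xwqs ldx yla ngql uchr ymir uynyz uma tcl nhrqt
Hunk 3: at line 8 remove [tcl] add [uyuzw,imlkx,jcyx] -> 12 lines: xwqs ldx yla ngql uchr ymir uynyz uma uyuzw imlkx jcyx nhrqt
Hunk 4: at line 2 remove [ngql,uchr,ymir] add [fdu,gddey,clc] -> 12 lines: xwqs ldx yla fdu gddey clc uynyz uma uyuzw imlkx jcyx nhrqt
Hunk 5: at line 3 remove [fdu,gddey] add [octd] -> 11 lines: xwqs ldx yla octd clc uynyz uma uyuzw imlkx jcyx nhrqt
Hunk 6: at line 1 remove [yla,octd] add [fjx,kgk] -> 11 lines: xwqs ldx fjx kgk clc uynyz uma uyuzw imlkx jcyx nhrqt
Hunk 7: at line 1 remove [fjx,kgk,clc] add [ptu,mhdtc] -> 10 lines: xwqs ldx ptu mhdtc uynyz uma uyuzw imlkx jcyx nhrqt

Answer: xwqs
ldx
ptu
mhdtc
uynyz
uma
uyuzw
imlkx
jcyx
nhrqt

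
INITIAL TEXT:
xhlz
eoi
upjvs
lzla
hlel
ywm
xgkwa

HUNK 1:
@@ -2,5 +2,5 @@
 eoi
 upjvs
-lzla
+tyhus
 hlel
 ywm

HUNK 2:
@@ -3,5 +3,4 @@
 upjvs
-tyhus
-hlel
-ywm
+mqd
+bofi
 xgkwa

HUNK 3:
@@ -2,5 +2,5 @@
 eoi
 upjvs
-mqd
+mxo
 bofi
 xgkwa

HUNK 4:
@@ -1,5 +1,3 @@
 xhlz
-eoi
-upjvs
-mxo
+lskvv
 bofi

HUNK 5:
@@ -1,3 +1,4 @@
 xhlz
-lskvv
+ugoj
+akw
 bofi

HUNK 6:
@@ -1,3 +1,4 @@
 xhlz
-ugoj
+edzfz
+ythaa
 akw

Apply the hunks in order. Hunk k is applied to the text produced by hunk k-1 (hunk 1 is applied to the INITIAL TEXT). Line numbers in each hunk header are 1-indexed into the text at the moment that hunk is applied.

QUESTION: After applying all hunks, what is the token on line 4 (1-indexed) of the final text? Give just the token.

Hunk 1: at line 2 remove [lzla] add [tyhus] -> 7 lines: xhlz eoi upjvs tyhus hlel ywm xgkwa
Hunk 2: at line 3 remove [tyhus,hlel,ywm] add [mqd,bofi] -> 6 lines: xhlz eoi upjvs mqd bofi xgkwa
Hunk 3: at line 2 remove [mqd] add [mxo] -> 6 lines: xhlz eoi upjvs mxo bofi xgkwa
Hunk 4: at line 1 remove [eoi,upjvs,mxo] add [lskvv] -> 4 lines: xhlz lskvv bofi xgkwa
Hunk 5: at line 1 remove [lskvv] add [ugoj,akw] -> 5 lines: xhlz ugoj akw bofi xgkwa
Hunk 6: at line 1 remove [ugoj] add [edzfz,ythaa] -> 6 lines: xhlz edzfz ythaa akw bofi xgkwa
Final line 4: akw

Answer: akw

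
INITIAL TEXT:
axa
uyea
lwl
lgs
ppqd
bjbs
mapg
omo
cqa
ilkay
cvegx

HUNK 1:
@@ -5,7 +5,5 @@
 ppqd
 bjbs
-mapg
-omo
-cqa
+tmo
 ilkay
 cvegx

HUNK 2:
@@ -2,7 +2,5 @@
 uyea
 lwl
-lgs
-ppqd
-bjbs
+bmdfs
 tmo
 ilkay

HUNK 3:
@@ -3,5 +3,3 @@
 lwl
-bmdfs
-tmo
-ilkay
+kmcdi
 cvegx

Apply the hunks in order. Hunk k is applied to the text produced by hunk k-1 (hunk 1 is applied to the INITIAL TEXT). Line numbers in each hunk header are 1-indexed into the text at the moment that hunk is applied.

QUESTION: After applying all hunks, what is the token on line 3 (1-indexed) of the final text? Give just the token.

Hunk 1: at line 5 remove [mapg,omo,cqa] add [tmo] -> 9 lines: axa uyea lwl lgs ppqd bjbs tmo ilkay cvegx
Hunk 2: at line 2 remove [lgs,ppqd,bjbs] add [bmdfs] -> 7 lines: axa uyea lwl bmdfs tmo ilkay cvegx
Hunk 3: at line 3 remove [bmdfs,tmo,ilkay] add [kmcdi] -> 5 lines: axa uyea lwl kmcdi cvegx
Final line 3: lwl

Answer: lwl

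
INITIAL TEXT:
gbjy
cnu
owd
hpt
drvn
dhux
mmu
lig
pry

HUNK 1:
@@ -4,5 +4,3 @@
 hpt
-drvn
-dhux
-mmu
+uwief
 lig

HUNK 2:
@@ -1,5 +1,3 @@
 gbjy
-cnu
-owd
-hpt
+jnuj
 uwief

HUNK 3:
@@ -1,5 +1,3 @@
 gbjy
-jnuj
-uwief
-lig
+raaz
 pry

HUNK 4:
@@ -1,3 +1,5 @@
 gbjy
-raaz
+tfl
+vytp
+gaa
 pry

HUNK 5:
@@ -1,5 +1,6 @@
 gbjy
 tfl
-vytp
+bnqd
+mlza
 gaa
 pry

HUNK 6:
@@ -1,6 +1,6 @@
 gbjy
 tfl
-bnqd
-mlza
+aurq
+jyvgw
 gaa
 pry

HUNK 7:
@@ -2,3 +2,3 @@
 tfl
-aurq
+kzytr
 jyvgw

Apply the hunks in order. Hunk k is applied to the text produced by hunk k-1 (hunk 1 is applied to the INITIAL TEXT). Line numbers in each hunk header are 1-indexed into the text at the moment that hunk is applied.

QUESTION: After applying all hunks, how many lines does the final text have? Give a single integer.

Answer: 6

Derivation:
Hunk 1: at line 4 remove [drvn,dhux,mmu] add [uwief] -> 7 lines: gbjy cnu owd hpt uwief lig pry
Hunk 2: at line 1 remove [cnu,owd,hpt] add [jnuj] -> 5 lines: gbjy jnuj uwief lig pry
Hunk 3: at line 1 remove [jnuj,uwief,lig] add [raaz] -> 3 lines: gbjy raaz pry
Hunk 4: at line 1 remove [raaz] add [tfl,vytp,gaa] -> 5 lines: gbjy tfl vytp gaa pry
Hunk 5: at line 1 remove [vytp] add [bnqd,mlza] -> 6 lines: gbjy tfl bnqd mlza gaa pry
Hunk 6: at line 1 remove [bnqd,mlza] add [aurq,jyvgw] -> 6 lines: gbjy tfl aurq jyvgw gaa pry
Hunk 7: at line 2 remove [aurq] add [kzytr] -> 6 lines: gbjy tfl kzytr jyvgw gaa pry
Final line count: 6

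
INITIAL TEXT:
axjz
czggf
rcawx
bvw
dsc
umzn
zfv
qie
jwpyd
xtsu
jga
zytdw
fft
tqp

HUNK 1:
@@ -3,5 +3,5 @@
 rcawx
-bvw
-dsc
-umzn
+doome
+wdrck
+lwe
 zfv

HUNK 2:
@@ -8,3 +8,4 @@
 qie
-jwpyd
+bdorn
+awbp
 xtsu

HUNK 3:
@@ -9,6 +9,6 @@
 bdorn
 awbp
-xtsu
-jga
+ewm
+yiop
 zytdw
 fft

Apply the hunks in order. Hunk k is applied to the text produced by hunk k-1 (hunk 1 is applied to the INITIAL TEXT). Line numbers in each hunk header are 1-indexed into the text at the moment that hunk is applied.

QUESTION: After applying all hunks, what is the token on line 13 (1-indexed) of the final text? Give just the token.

Hunk 1: at line 3 remove [bvw,dsc,umzn] add [doome,wdrck,lwe] -> 14 lines: axjz czggf rcawx doome wdrck lwe zfv qie jwpyd xtsu jga zytdw fft tqp
Hunk 2: at line 8 remove [jwpyd] add [bdorn,awbp] -> 15 lines: axjz czggf rcawx doome wdrck lwe zfv qie bdorn awbp xtsu jga zytdw fft tqp
Hunk 3: at line 9 remove [xtsu,jga] add [ewm,yiop] -> 15 lines: axjz czggf rcawx doome wdrck lwe zfv qie bdorn awbp ewm yiop zytdw fft tqp
Final line 13: zytdw

Answer: zytdw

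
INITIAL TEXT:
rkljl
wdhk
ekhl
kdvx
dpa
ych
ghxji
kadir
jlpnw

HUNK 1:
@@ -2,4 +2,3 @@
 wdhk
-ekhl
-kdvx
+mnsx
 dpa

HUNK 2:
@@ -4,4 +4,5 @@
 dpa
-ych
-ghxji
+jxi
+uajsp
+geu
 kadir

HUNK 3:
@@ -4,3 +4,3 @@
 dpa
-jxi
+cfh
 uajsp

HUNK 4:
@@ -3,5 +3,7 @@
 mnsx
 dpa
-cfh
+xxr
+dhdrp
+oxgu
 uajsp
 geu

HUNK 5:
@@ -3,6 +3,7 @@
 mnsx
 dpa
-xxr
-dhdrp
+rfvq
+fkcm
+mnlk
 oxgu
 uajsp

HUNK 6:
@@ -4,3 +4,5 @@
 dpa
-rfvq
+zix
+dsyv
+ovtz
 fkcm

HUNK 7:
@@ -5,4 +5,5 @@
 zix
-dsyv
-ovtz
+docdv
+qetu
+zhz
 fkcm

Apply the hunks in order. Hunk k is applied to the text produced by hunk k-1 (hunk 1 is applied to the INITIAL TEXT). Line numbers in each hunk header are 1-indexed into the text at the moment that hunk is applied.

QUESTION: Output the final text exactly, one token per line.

Hunk 1: at line 2 remove [ekhl,kdvx] add [mnsx] -> 8 lines: rkljl wdhk mnsx dpa ych ghxji kadir jlpnw
Hunk 2: at line 4 remove [ych,ghxji] add [jxi,uajsp,geu] -> 9 lines: rkljl wdhk mnsx dpa jxi uajsp geu kadir jlpnw
Hunk 3: at line 4 remove [jxi] add [cfh] -> 9 lines: rkljl wdhk mnsx dpa cfh uajsp geu kadir jlpnw
Hunk 4: at line 3 remove [cfh] add [xxr,dhdrp,oxgu] -> 11 lines: rkljl wdhk mnsx dpa xxr dhdrp oxgu uajsp geu kadir jlpnw
Hunk 5: at line 3 remove [xxr,dhdrp] add [rfvq,fkcm,mnlk] -> 12 lines: rkljl wdhk mnsx dpa rfvq fkcm mnlk oxgu uajsp geu kadir jlpnw
Hunk 6: at line 4 remove [rfvq] add [zix,dsyv,ovtz] -> 14 lines: rkljl wdhk mnsx dpa zix dsyv ovtz fkcm mnlk oxgu uajsp geu kadir jlpnw
Hunk 7: at line 5 remove [dsyv,ovtz] add [docdv,qetu,zhz] -> 15 lines: rkljl wdhk mnsx dpa zix docdv qetu zhz fkcm mnlk oxgu uajsp geu kadir jlpnw

Answer: rkljl
wdhk
mnsx
dpa
zix
docdv
qetu
zhz
fkcm
mnlk
oxgu
uajsp
geu
kadir
jlpnw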